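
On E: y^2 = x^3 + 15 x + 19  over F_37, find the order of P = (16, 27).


Compute successive multiples of P until we hit O:
  1P = (16, 27)
  2P = (21, 30)
  3P = (27, 33)
  4P = (5, 16)
  5P = (17, 9)
  6P = (32, 2)
  7P = (15, 20)
  8P = (18, 33)
  ... (continuing to 31P)
  31P = O

ord(P) = 31


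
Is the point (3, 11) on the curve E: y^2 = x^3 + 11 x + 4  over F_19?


Check whether y^2 = x^3 + 11 x + 4 (mod 19) for (x, y) = (3, 11).
LHS: y^2 = 11^2 mod 19 = 7
RHS: x^3 + 11 x + 4 = 3^3 + 11*3 + 4 mod 19 = 7
LHS = RHS

Yes, on the curve


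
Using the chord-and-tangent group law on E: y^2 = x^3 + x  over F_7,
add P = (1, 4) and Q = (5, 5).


P != Q, so use the chord formula.
s = (y2 - y1) / (x2 - x1) = (1) / (4) mod 7 = 2
x3 = s^2 - x1 - x2 mod 7 = 2^2 - 1 - 5 = 5
y3 = s (x1 - x3) - y1 mod 7 = 2 * (1 - 5) - 4 = 2

P + Q = (5, 2)


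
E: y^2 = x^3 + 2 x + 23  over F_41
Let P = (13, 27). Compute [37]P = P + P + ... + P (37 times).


k = 37 = 100101_2 (binary, LSB first: 101001)
Double-and-add from P = (13, 27):
  bit 0 = 1: acc = O + (13, 27) = (13, 27)
  bit 1 = 0: acc unchanged = (13, 27)
  bit 2 = 1: acc = (13, 27) + (10, 10) = (0, 33)
  bit 3 = 0: acc unchanged = (0, 33)
  bit 4 = 0: acc unchanged = (0, 33)
  bit 5 = 1: acc = (0, 33) + (25, 35) = (0, 8)

37P = (0, 8)


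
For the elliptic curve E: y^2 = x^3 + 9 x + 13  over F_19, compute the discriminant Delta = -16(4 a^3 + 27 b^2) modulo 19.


4 a^3 + 27 b^2 = 4*9^3 + 27*13^2 = 2916 + 4563 = 7479
Delta = -16 * (7479) = -119664
Delta mod 19 = 17

Delta = 17 (mod 19)


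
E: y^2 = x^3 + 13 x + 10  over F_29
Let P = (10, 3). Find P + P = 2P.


Doubling: s = (3 x1^2 + a) / (2 y1)
s = (3*10^2 + 13) / (2*3) mod 29 = 28
x3 = s^2 - 2 x1 mod 29 = 28^2 - 2*10 = 10
y3 = s (x1 - x3) - y1 mod 29 = 28 * (10 - 10) - 3 = 26

2P = (10, 26)


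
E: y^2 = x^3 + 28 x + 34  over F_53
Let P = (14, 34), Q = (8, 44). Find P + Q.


P != Q, so use the chord formula.
s = (y2 - y1) / (x2 - x1) = (10) / (47) mod 53 = 16
x3 = s^2 - x1 - x2 mod 53 = 16^2 - 14 - 8 = 22
y3 = s (x1 - x3) - y1 mod 53 = 16 * (14 - 22) - 34 = 50

P + Q = (22, 50)


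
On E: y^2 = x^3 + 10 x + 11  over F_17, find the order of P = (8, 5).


Compute successive multiples of P until we hit O:
  1P = (8, 5)
  2P = (16, 0)
  3P = (8, 12)
  4P = O

ord(P) = 4


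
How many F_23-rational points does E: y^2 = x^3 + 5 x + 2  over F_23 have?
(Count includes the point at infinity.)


For each x in F_23, count y with y^2 = x^3 + 5 x + 2 mod 23:
  x = 0: RHS = 2, y in [5, 18]  -> 2 point(s)
  x = 1: RHS = 8, y in [10, 13]  -> 2 point(s)
  x = 6: RHS = 18, y in [8, 15]  -> 2 point(s)
  x = 7: RHS = 12, y in [9, 14]  -> 2 point(s)
  x = 8: RHS = 2, y in [5, 18]  -> 2 point(s)
  x = 11: RHS = 8, y in [10, 13]  -> 2 point(s)
  x = 15: RHS = 2, y in [5, 18]  -> 2 point(s)
  x = 17: RHS = 9, y in [3, 20]  -> 2 point(s)
  x = 18: RHS = 13, y in [6, 17]  -> 2 point(s)
  x = 20: RHS = 6, y in [11, 12]  -> 2 point(s)
Affine points: 20. Add the point at infinity: total = 21.

#E(F_23) = 21


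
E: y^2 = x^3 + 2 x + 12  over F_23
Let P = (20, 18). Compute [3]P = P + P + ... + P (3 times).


k = 3 = 11_2 (binary, LSB first: 11)
Double-and-add from P = (20, 18):
  bit 0 = 1: acc = O + (20, 18) = (20, 18)
  bit 1 = 1: acc = (20, 18) + (22, 20) = (5, 20)

3P = (5, 20)


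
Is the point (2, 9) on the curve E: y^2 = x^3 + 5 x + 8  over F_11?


Check whether y^2 = x^3 + 5 x + 8 (mod 11) for (x, y) = (2, 9).
LHS: y^2 = 9^2 mod 11 = 4
RHS: x^3 + 5 x + 8 = 2^3 + 5*2 + 8 mod 11 = 4
LHS = RHS

Yes, on the curve


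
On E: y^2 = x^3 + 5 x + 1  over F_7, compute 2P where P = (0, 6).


Doubling: s = (3 x1^2 + a) / (2 y1)
s = (3*0^2 + 5) / (2*6) mod 7 = 1
x3 = s^2 - 2 x1 mod 7 = 1^2 - 2*0 = 1
y3 = s (x1 - x3) - y1 mod 7 = 1 * (0 - 1) - 6 = 0

2P = (1, 0)


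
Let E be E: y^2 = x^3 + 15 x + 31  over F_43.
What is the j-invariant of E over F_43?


Delta = -16(4 a^3 + 27 b^2) mod 43 = 2
-1728 * (4 a)^3 = -1728 * (4*15)^3 mod 43 = 41
j = 41 * 2^(-1) mod 43 = 42

j = 42 (mod 43)


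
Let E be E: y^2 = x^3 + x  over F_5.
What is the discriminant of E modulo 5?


4 a^3 + 27 b^2 = 4*1^3 + 27*0^2 = 4 + 0 = 4
Delta = -16 * (4) = -64
Delta mod 5 = 1

Delta = 1 (mod 5)


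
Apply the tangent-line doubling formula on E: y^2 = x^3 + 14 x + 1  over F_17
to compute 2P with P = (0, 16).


Doubling: s = (3 x1^2 + a) / (2 y1)
s = (3*0^2 + 14) / (2*16) mod 17 = 10
x3 = s^2 - 2 x1 mod 17 = 10^2 - 2*0 = 15
y3 = s (x1 - x3) - y1 mod 17 = 10 * (0 - 15) - 16 = 4

2P = (15, 4)


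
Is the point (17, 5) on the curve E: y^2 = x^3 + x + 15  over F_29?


Check whether y^2 = x^3 + 1 x + 15 (mod 29) for (x, y) = (17, 5).
LHS: y^2 = 5^2 mod 29 = 25
RHS: x^3 + 1 x + 15 = 17^3 + 1*17 + 15 mod 29 = 15
LHS != RHS

No, not on the curve


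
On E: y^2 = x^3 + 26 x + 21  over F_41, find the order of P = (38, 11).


Compute successive multiples of P until we hit O:
  1P = (38, 11)
  2P = (29, 20)
  3P = (16, 8)
  4P = (32, 1)
  5P = (33, 11)
  6P = (11, 30)
  7P = (2, 32)
  8P = (17, 28)
  ... (continuing to 32P)
  32P = O

ord(P) = 32


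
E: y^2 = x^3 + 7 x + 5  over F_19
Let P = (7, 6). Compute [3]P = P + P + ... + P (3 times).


k = 3 = 11_2 (binary, LSB first: 11)
Double-and-add from P = (7, 6):
  bit 0 = 1: acc = O + (7, 6) = (7, 6)
  bit 1 = 1: acc = (7, 6) + (14, 15) = (14, 4)

3P = (14, 4)


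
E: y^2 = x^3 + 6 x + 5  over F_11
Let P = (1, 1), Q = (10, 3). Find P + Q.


P != Q, so use the chord formula.
s = (y2 - y1) / (x2 - x1) = (2) / (9) mod 11 = 10
x3 = s^2 - x1 - x2 mod 11 = 10^2 - 1 - 10 = 1
y3 = s (x1 - x3) - y1 mod 11 = 10 * (1 - 1) - 1 = 10

P + Q = (1, 10)


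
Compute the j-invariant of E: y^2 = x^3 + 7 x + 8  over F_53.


Delta = -16(4 a^3 + 27 b^2) mod 53 = 8
-1728 * (4 a)^3 = -1728 * (4*7)^3 mod 53 = 51
j = 51 * 8^(-1) mod 53 = 13

j = 13 (mod 53)


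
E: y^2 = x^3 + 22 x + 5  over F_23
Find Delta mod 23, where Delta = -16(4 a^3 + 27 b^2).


4 a^3 + 27 b^2 = 4*22^3 + 27*5^2 = 42592 + 675 = 43267
Delta = -16 * (43267) = -692272
Delta mod 23 = 5

Delta = 5 (mod 23)


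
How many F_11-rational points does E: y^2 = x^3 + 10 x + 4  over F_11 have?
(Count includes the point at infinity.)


For each x in F_11, count y with y^2 = x^3 + 10 x + 4 mod 11:
  x = 0: RHS = 4, y in [2, 9]  -> 2 point(s)
  x = 1: RHS = 4, y in [2, 9]  -> 2 point(s)
  x = 4: RHS = 9, y in [3, 8]  -> 2 point(s)
  x = 5: RHS = 3, y in [5, 6]  -> 2 point(s)
  x = 6: RHS = 5, y in [4, 7]  -> 2 point(s)
  x = 9: RHS = 9, y in [3, 8]  -> 2 point(s)
  x = 10: RHS = 4, y in [2, 9]  -> 2 point(s)
Affine points: 14. Add the point at infinity: total = 15.

#E(F_11) = 15


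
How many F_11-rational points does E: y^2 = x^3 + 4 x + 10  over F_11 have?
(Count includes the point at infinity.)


For each x in F_11, count y with y^2 = x^3 + 4 x + 10 mod 11:
  x = 1: RHS = 4, y in [2, 9]  -> 2 point(s)
  x = 2: RHS = 4, y in [2, 9]  -> 2 point(s)
  x = 3: RHS = 5, y in [4, 7]  -> 2 point(s)
  x = 5: RHS = 1, y in [1, 10]  -> 2 point(s)
  x = 8: RHS = 4, y in [2, 9]  -> 2 point(s)
  x = 9: RHS = 5, y in [4, 7]  -> 2 point(s)
  x = 10: RHS = 5, y in [4, 7]  -> 2 point(s)
Affine points: 14. Add the point at infinity: total = 15.

#E(F_11) = 15


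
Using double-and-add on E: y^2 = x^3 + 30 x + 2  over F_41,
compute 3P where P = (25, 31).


k = 3 = 11_2 (binary, LSB first: 11)
Double-and-add from P = (25, 31):
  bit 0 = 1: acc = O + (25, 31) = (25, 31)
  bit 1 = 1: acc = (25, 31) + (0, 17) = (11, 8)

3P = (11, 8)


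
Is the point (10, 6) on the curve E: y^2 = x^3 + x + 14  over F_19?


Check whether y^2 = x^3 + 1 x + 14 (mod 19) for (x, y) = (10, 6).
LHS: y^2 = 6^2 mod 19 = 17
RHS: x^3 + 1 x + 14 = 10^3 + 1*10 + 14 mod 19 = 17
LHS = RHS

Yes, on the curve


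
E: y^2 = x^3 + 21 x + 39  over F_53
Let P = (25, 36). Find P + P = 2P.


Doubling: s = (3 x1^2 + a) / (2 y1)
s = (3*25^2 + 21) / (2*36) mod 53 = 44
x3 = s^2 - 2 x1 mod 53 = 44^2 - 2*25 = 31
y3 = s (x1 - x3) - y1 mod 53 = 44 * (25 - 31) - 36 = 18

2P = (31, 18)


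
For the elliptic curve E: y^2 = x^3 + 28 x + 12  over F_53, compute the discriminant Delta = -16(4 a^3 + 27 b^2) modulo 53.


4 a^3 + 27 b^2 = 4*28^3 + 27*12^2 = 87808 + 3888 = 91696
Delta = -16 * (91696) = -1467136
Delta mod 53 = 10

Delta = 10 (mod 53)


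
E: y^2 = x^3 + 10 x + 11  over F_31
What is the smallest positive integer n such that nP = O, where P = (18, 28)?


Compute successive multiples of P until we hit O:
  1P = (18, 28)
  2P = (15, 8)
  3P = (8, 18)
  4P = (6, 15)
  5P = (17, 17)
  6P = (24, 30)
  7P = (27, 0)
  8P = (24, 1)
  ... (continuing to 14P)
  14P = O

ord(P) = 14


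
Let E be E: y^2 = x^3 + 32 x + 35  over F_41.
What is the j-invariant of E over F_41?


Delta = -16(4 a^3 + 27 b^2) mod 41 = 26
-1728 * (4 a)^3 = -1728 * (4*32)^3 mod 41 = 29
j = 29 * 26^(-1) mod 41 = 9

j = 9 (mod 41)


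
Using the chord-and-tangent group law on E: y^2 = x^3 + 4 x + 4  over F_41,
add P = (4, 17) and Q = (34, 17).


P != Q, so use the chord formula.
s = (y2 - y1) / (x2 - x1) = (0) / (30) mod 41 = 0
x3 = s^2 - x1 - x2 mod 41 = 0^2 - 4 - 34 = 3
y3 = s (x1 - x3) - y1 mod 41 = 0 * (4 - 3) - 17 = 24

P + Q = (3, 24)


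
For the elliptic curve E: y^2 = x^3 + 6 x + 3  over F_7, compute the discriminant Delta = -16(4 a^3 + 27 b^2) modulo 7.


4 a^3 + 27 b^2 = 4*6^3 + 27*3^2 = 864 + 243 = 1107
Delta = -16 * (1107) = -17712
Delta mod 7 = 5

Delta = 5 (mod 7)


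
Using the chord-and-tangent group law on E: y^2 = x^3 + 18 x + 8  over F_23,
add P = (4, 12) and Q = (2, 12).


P != Q, so use the chord formula.
s = (y2 - y1) / (x2 - x1) = (0) / (21) mod 23 = 0
x3 = s^2 - x1 - x2 mod 23 = 0^2 - 4 - 2 = 17
y3 = s (x1 - x3) - y1 mod 23 = 0 * (4 - 17) - 12 = 11

P + Q = (17, 11)


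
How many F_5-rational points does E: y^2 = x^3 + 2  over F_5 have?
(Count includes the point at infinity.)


For each x in F_5, count y with y^2 = x^3 + 0 x + 2 mod 5:
  x = 2: RHS = 0, y in [0]  -> 1 point(s)
  x = 3: RHS = 4, y in [2, 3]  -> 2 point(s)
  x = 4: RHS = 1, y in [1, 4]  -> 2 point(s)
Affine points: 5. Add the point at infinity: total = 6.

#E(F_5) = 6


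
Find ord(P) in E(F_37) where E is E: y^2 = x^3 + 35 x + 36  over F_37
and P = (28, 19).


Compute successive multiples of P until we hit O:
  1P = (28, 19)
  2P = (9, 9)
  3P = (30, 15)
  4P = (20, 2)
  5P = (23, 24)
  6P = (24, 14)
  7P = (12, 1)
  8P = (0, 31)
  ... (continuing to 32P)
  32P = O

ord(P) = 32


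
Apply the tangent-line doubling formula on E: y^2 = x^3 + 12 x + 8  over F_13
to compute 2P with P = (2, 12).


Doubling: s = (3 x1^2 + a) / (2 y1)
s = (3*2^2 + 12) / (2*12) mod 13 = 1
x3 = s^2 - 2 x1 mod 13 = 1^2 - 2*2 = 10
y3 = s (x1 - x3) - y1 mod 13 = 1 * (2 - 10) - 12 = 6

2P = (10, 6)


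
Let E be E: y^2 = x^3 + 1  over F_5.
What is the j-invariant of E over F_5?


Delta = -16(4 a^3 + 27 b^2) mod 5 = 3
-1728 * (4 a)^3 = -1728 * (4*0)^3 mod 5 = 0
j = 0 * 3^(-1) mod 5 = 0

j = 0 (mod 5)


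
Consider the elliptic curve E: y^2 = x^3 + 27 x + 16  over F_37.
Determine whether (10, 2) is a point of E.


Check whether y^2 = x^3 + 27 x + 16 (mod 37) for (x, y) = (10, 2).
LHS: y^2 = 2^2 mod 37 = 4
RHS: x^3 + 27 x + 16 = 10^3 + 27*10 + 16 mod 37 = 28
LHS != RHS

No, not on the curve


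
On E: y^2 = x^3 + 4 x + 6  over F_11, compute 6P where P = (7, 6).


k = 6 = 110_2 (binary, LSB first: 011)
Double-and-add from P = (7, 6):
  bit 0 = 0: acc unchanged = O
  bit 1 = 1: acc = O + (6, 2) = (6, 2)
  bit 2 = 1: acc = (6, 2) + (2, 0) = (6, 9)

6P = (6, 9)


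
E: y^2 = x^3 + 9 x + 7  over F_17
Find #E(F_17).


For each x in F_17, count y with y^2 = x^3 + 9 x + 7 mod 17:
  x = 1: RHS = 0, y in [0]  -> 1 point(s)
  x = 2: RHS = 16, y in [4, 13]  -> 2 point(s)
  x = 8: RHS = 13, y in [8, 9]  -> 2 point(s)
  x = 9: RHS = 1, y in [1, 16]  -> 2 point(s)
  x = 10: RHS = 9, y in [3, 14]  -> 2 point(s)
  x = 11: RHS = 9, y in [3, 14]  -> 2 point(s)
  x = 13: RHS = 9, y in [3, 14]  -> 2 point(s)
  x = 14: RHS = 4, y in [2, 15]  -> 2 point(s)
  x = 15: RHS = 15, y in [7, 10]  -> 2 point(s)
Affine points: 17. Add the point at infinity: total = 18.

#E(F_17) = 18


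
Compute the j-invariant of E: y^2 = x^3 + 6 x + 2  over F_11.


Delta = -16(4 a^3 + 27 b^2) mod 11 = 2
-1728 * (4 a)^3 = -1728 * (4*6)^3 mod 11 = 3
j = 3 * 2^(-1) mod 11 = 7

j = 7 (mod 11)


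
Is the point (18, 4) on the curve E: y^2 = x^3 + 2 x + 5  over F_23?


Check whether y^2 = x^3 + 2 x + 5 (mod 23) for (x, y) = (18, 4).
LHS: y^2 = 4^2 mod 23 = 16
RHS: x^3 + 2 x + 5 = 18^3 + 2*18 + 5 mod 23 = 8
LHS != RHS

No, not on the curve


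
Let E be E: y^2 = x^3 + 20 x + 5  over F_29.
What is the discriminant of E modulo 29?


4 a^3 + 27 b^2 = 4*20^3 + 27*5^2 = 32000 + 675 = 32675
Delta = -16 * (32675) = -522800
Delta mod 29 = 12

Delta = 12 (mod 29)


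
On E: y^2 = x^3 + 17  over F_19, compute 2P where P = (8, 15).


Doubling: s = (3 x1^2 + a) / (2 y1)
s = (3*8^2 + 0) / (2*15) mod 19 = 14
x3 = s^2 - 2 x1 mod 19 = 14^2 - 2*8 = 9
y3 = s (x1 - x3) - y1 mod 19 = 14 * (8 - 9) - 15 = 9

2P = (9, 9)


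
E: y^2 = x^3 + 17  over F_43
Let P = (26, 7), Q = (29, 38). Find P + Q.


P != Q, so use the chord formula.
s = (y2 - y1) / (x2 - x1) = (31) / (3) mod 43 = 39
x3 = s^2 - x1 - x2 mod 43 = 39^2 - 26 - 29 = 4
y3 = s (x1 - x3) - y1 mod 43 = 39 * (26 - 4) - 7 = 34

P + Q = (4, 34)


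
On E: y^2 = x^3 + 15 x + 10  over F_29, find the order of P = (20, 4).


Compute successive multiples of P until we hit O:
  1P = (20, 4)
  2P = (5, 23)
  3P = (27, 1)
  4P = (10, 0)
  5P = (27, 28)
  6P = (5, 6)
  7P = (20, 25)
  8P = O

ord(P) = 8


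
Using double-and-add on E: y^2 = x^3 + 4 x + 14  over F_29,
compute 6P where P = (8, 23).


k = 6 = 110_2 (binary, LSB first: 011)
Double-and-add from P = (8, 23):
  bit 0 = 0: acc unchanged = O
  bit 1 = 1: acc = O + (22, 22) = (22, 22)
  bit 2 = 1: acc = (22, 22) + (13, 28) = (17, 23)

6P = (17, 23)


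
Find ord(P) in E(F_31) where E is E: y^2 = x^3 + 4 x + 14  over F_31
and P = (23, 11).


Compute successive multiples of P until we hit O:
  1P = (23, 11)
  2P = (18, 11)
  3P = (21, 20)
  4P = (15, 15)
  5P = (1, 9)
  6P = (17, 29)
  7P = (0, 13)
  8P = (10, 0)
  ... (continuing to 16P)
  16P = O

ord(P) = 16


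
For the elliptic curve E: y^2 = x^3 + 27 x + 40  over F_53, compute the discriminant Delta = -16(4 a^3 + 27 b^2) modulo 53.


4 a^3 + 27 b^2 = 4*27^3 + 27*40^2 = 78732 + 43200 = 121932
Delta = -16 * (121932) = -1950912
Delta mod 53 = 18

Delta = 18 (mod 53)


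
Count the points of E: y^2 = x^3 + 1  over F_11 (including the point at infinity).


For each x in F_11, count y with y^2 = x^3 + 0 x + 1 mod 11:
  x = 0: RHS = 1, y in [1, 10]  -> 2 point(s)
  x = 2: RHS = 9, y in [3, 8]  -> 2 point(s)
  x = 5: RHS = 5, y in [4, 7]  -> 2 point(s)
  x = 7: RHS = 3, y in [5, 6]  -> 2 point(s)
  x = 9: RHS = 4, y in [2, 9]  -> 2 point(s)
  x = 10: RHS = 0, y in [0]  -> 1 point(s)
Affine points: 11. Add the point at infinity: total = 12.

#E(F_11) = 12


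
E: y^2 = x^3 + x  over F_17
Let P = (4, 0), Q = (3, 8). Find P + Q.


P != Q, so use the chord formula.
s = (y2 - y1) / (x2 - x1) = (8) / (16) mod 17 = 9
x3 = s^2 - x1 - x2 mod 17 = 9^2 - 4 - 3 = 6
y3 = s (x1 - x3) - y1 mod 17 = 9 * (4 - 6) - 0 = 16

P + Q = (6, 16)


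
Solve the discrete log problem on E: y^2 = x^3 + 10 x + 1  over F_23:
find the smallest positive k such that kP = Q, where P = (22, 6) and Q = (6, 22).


Enumerate multiples of P until we hit Q = (6, 22):
  1P = (22, 6)
  2P = (11, 4)
  3P = (6, 22)
Match found at i = 3.

k = 3


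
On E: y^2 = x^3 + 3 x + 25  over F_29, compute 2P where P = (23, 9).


Doubling: s = (3 x1^2 + a) / (2 y1)
s = (3*23^2 + 3) / (2*9) mod 29 = 11
x3 = s^2 - 2 x1 mod 29 = 11^2 - 2*23 = 17
y3 = s (x1 - x3) - y1 mod 29 = 11 * (23 - 17) - 9 = 28

2P = (17, 28)


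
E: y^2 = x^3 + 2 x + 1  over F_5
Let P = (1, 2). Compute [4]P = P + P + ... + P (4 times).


k = 4 = 100_2 (binary, LSB first: 001)
Double-and-add from P = (1, 2):
  bit 0 = 0: acc unchanged = O
  bit 1 = 0: acc unchanged = O
  bit 2 = 1: acc = O + (0, 4) = (0, 4)

4P = (0, 4)


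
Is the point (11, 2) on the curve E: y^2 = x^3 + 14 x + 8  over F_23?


Check whether y^2 = x^3 + 14 x + 8 (mod 23) for (x, y) = (11, 2).
LHS: y^2 = 2^2 mod 23 = 4
RHS: x^3 + 14 x + 8 = 11^3 + 14*11 + 8 mod 23 = 21
LHS != RHS

No, not on the curve


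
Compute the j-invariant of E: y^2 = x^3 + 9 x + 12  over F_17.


Delta = -16(4 a^3 + 27 b^2) mod 17 = 4
-1728 * (4 a)^3 = -1728 * (4*9)^3 mod 17 = 14
j = 14 * 4^(-1) mod 17 = 12

j = 12 (mod 17)


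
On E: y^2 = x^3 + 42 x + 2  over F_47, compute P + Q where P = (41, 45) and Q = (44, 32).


P != Q, so use the chord formula.
s = (y2 - y1) / (x2 - x1) = (34) / (3) mod 47 = 27
x3 = s^2 - x1 - x2 mod 47 = 27^2 - 41 - 44 = 33
y3 = s (x1 - x3) - y1 mod 47 = 27 * (41 - 33) - 45 = 30

P + Q = (33, 30)


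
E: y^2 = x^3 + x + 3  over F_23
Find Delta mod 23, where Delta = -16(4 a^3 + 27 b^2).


4 a^3 + 27 b^2 = 4*1^3 + 27*3^2 = 4 + 243 = 247
Delta = -16 * (247) = -3952
Delta mod 23 = 4

Delta = 4 (mod 23)


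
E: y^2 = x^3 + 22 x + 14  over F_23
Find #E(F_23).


For each x in F_23, count y with y^2 = x^3 + 22 x + 14 mod 23:
  x = 8: RHS = 12, y in [9, 14]  -> 2 point(s)
  x = 11: RHS = 0, y in [0]  -> 1 point(s)
  x = 13: RHS = 13, y in [6, 17]  -> 2 point(s)
  x = 15: RHS = 16, y in [4, 19]  -> 2 point(s)
  x = 16: RHS = 0, y in [0]  -> 1 point(s)
  x = 18: RHS = 9, y in [3, 20]  -> 2 point(s)
  x = 19: RHS = 0, y in [0]  -> 1 point(s)
  x = 20: RHS = 13, y in [6, 17]  -> 2 point(s)
  x = 21: RHS = 8, y in [10, 13]  -> 2 point(s)
Affine points: 15. Add the point at infinity: total = 16.

#E(F_23) = 16


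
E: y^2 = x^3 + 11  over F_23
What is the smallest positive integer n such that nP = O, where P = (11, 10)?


Compute successive multiples of P until we hit O:
  1P = (11, 10)
  2P = (14, 8)
  3P = (1, 14)
  4P = (13, 0)
  5P = (1, 9)
  6P = (14, 15)
  7P = (11, 13)
  8P = O

ord(P) = 8


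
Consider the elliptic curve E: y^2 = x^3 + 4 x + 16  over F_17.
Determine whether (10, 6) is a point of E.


Check whether y^2 = x^3 + 4 x + 16 (mod 17) for (x, y) = (10, 6).
LHS: y^2 = 6^2 mod 17 = 2
RHS: x^3 + 4 x + 16 = 10^3 + 4*10 + 16 mod 17 = 2
LHS = RHS

Yes, on the curve


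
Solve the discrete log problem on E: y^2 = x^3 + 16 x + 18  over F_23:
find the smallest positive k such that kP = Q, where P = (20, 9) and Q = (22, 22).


Enumerate multiples of P until we hit Q = (22, 22):
  1P = (20, 9)
  2P = (22, 22)
Match found at i = 2.

k = 2


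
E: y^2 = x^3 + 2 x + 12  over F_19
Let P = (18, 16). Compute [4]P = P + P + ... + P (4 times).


k = 4 = 100_2 (binary, LSB first: 001)
Double-and-add from P = (18, 16):
  bit 0 = 0: acc unchanged = O
  bit 1 = 0: acc unchanged = O
  bit 2 = 1: acc = O + (18, 16) = (18, 16)

4P = (18, 16)


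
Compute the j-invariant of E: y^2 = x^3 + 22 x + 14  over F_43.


Delta = -16(4 a^3 + 27 b^2) mod 43 = 30
-1728 * (4 a)^3 = -1728 * (4*22)^3 mod 43 = 22
j = 22 * 30^(-1) mod 43 = 38

j = 38 (mod 43)


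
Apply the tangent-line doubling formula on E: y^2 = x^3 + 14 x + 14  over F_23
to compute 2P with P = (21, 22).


Doubling: s = (3 x1^2 + a) / (2 y1)
s = (3*21^2 + 14) / (2*22) mod 23 = 10
x3 = s^2 - 2 x1 mod 23 = 10^2 - 2*21 = 12
y3 = s (x1 - x3) - y1 mod 23 = 10 * (21 - 12) - 22 = 22

2P = (12, 22)


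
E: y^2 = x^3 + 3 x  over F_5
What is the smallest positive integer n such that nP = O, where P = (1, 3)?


Compute successive multiples of P until we hit O:
  1P = (1, 3)
  2P = (4, 4)
  3P = (4, 1)
  4P = (1, 2)
  5P = O

ord(P) = 5


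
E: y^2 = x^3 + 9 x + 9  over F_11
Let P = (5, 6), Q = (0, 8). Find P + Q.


P != Q, so use the chord formula.
s = (y2 - y1) / (x2 - x1) = (2) / (6) mod 11 = 4
x3 = s^2 - x1 - x2 mod 11 = 4^2 - 5 - 0 = 0
y3 = s (x1 - x3) - y1 mod 11 = 4 * (5 - 0) - 6 = 3

P + Q = (0, 3)


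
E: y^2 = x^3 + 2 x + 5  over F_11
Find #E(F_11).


For each x in F_11, count y with y^2 = x^3 + 2 x + 5 mod 11:
  x = 0: RHS = 5, y in [4, 7]  -> 2 point(s)
  x = 3: RHS = 5, y in [4, 7]  -> 2 point(s)
  x = 4: RHS = 0, y in [0]  -> 1 point(s)
  x = 8: RHS = 5, y in [4, 7]  -> 2 point(s)
  x = 9: RHS = 4, y in [2, 9]  -> 2 point(s)
Affine points: 9. Add the point at infinity: total = 10.

#E(F_11) = 10


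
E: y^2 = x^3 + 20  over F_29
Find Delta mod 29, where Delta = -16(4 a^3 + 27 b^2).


4 a^3 + 27 b^2 = 4*0^3 + 27*20^2 = 0 + 10800 = 10800
Delta = -16 * (10800) = -172800
Delta mod 29 = 11

Delta = 11 (mod 29)


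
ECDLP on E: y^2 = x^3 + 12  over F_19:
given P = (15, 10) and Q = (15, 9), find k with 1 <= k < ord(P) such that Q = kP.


Enumerate multiples of P until we hit Q = (15, 9):
  1P = (15, 10)
  2P = (13, 10)
  3P = (10, 9)
  4P = (10, 10)
  5P = (13, 9)
  6P = (15, 9)
Match found at i = 6.

k = 6


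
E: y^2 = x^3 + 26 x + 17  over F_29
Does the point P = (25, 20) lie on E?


Check whether y^2 = x^3 + 26 x + 17 (mod 29) for (x, y) = (25, 20).
LHS: y^2 = 20^2 mod 29 = 23
RHS: x^3 + 26 x + 17 = 25^3 + 26*25 + 17 mod 29 = 23
LHS = RHS

Yes, on the curve


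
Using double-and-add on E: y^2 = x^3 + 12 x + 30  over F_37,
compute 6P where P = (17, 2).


k = 6 = 110_2 (binary, LSB first: 011)
Double-and-add from P = (17, 2):
  bit 0 = 0: acc unchanged = O
  bit 1 = 1: acc = O + (15, 12) = (15, 12)
  bit 2 = 1: acc = (15, 12) + (28, 9) = (5, 17)

6P = (5, 17)


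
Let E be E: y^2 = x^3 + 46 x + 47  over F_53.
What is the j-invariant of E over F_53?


Delta = -16(4 a^3 + 27 b^2) mod 53 = 40
-1728 * (4 a)^3 = -1728 * (4*46)^3 mod 53 = 2
j = 2 * 40^(-1) mod 53 = 8

j = 8 (mod 53)


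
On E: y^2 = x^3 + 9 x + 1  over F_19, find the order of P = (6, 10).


Compute successive multiples of P until we hit O:
  1P = (6, 10)
  2P = (16, 17)
  3P = (3, 13)
  4P = (11, 14)
  5P = (11, 5)
  6P = (3, 6)
  7P = (16, 2)
  8P = (6, 9)
  ... (continuing to 9P)
  9P = O

ord(P) = 9


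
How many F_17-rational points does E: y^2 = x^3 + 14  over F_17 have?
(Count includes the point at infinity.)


For each x in F_17, count y with y^2 = x^3 + 0 x + 14 mod 17:
  x = 1: RHS = 15, y in [7, 10]  -> 2 point(s)
  x = 6: RHS = 9, y in [3, 14]  -> 2 point(s)
  x = 7: RHS = 0, y in [0]  -> 1 point(s)
  x = 8: RHS = 16, y in [4, 13]  -> 2 point(s)
  x = 11: RHS = 2, y in [6, 11]  -> 2 point(s)
  x = 12: RHS = 8, y in [5, 12]  -> 2 point(s)
  x = 13: RHS = 1, y in [1, 16]  -> 2 point(s)
  x = 14: RHS = 4, y in [2, 15]  -> 2 point(s)
  x = 16: RHS = 13, y in [8, 9]  -> 2 point(s)
Affine points: 17. Add the point at infinity: total = 18.

#E(F_17) = 18


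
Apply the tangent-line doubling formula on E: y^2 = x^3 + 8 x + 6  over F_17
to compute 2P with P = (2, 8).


Doubling: s = (3 x1^2 + a) / (2 y1)
s = (3*2^2 + 8) / (2*8) mod 17 = 14
x3 = s^2 - 2 x1 mod 17 = 14^2 - 2*2 = 5
y3 = s (x1 - x3) - y1 mod 17 = 14 * (2 - 5) - 8 = 1

2P = (5, 1)


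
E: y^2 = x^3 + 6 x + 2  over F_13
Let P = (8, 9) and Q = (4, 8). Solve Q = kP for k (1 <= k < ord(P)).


Enumerate multiples of P until we hit Q = (4, 8):
  1P = (8, 9)
  2P = (1, 3)
  3P = (5, 1)
  4P = (10, 3)
  5P = (4, 5)
  6P = (2, 10)
  7P = (7, 6)
  8P = (7, 7)
  9P = (2, 3)
  10P = (4, 8)
Match found at i = 10.

k = 10


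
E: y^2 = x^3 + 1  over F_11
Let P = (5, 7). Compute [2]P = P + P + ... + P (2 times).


k = 2 = 10_2 (binary, LSB first: 01)
Double-and-add from P = (5, 7):
  bit 0 = 0: acc unchanged = O
  bit 1 = 1: acc = O + (10, 0) = (10, 0)

2P = (10, 0)


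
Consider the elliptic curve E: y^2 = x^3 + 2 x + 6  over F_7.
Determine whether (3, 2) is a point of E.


Check whether y^2 = x^3 + 2 x + 6 (mod 7) for (x, y) = (3, 2).
LHS: y^2 = 2^2 mod 7 = 4
RHS: x^3 + 2 x + 6 = 3^3 + 2*3 + 6 mod 7 = 4
LHS = RHS

Yes, on the curve


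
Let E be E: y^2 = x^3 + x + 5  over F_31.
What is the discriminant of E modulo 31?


4 a^3 + 27 b^2 = 4*1^3 + 27*5^2 = 4 + 675 = 679
Delta = -16 * (679) = -10864
Delta mod 31 = 17

Delta = 17 (mod 31)


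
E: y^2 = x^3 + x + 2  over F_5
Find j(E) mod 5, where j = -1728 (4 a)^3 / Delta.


Delta = -16(4 a^3 + 27 b^2) mod 5 = 3
-1728 * (4 a)^3 = -1728 * (4*1)^3 mod 5 = 3
j = 3 * 3^(-1) mod 5 = 1

j = 1 (mod 5)


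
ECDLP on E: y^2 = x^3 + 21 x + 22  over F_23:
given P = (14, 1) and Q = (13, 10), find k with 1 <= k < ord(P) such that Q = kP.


Enumerate multiples of P until we hit Q = (13, 10):
  1P = (14, 1)
  2P = (8, 9)
  3P = (13, 13)
  4P = (2, 16)
  5P = (10, 17)
  6P = (15, 3)
  7P = (21, 8)
  8P = (12, 1)
  9P = (20, 22)
  10P = (7, 12)
  11P = (4, 3)
  12P = (17, 18)
  13P = (19, 9)
  14P = (22, 0)
  15P = (19, 14)
  16P = (17, 5)
  17P = (4, 20)
  18P = (7, 11)
  19P = (20, 1)
  20P = (12, 22)
  21P = (21, 15)
  22P = (15, 20)
  23P = (10, 6)
  24P = (2, 7)
  25P = (13, 10)
Match found at i = 25.

k = 25


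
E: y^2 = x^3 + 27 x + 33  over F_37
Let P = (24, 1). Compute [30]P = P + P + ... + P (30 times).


k = 30 = 11110_2 (binary, LSB first: 01111)
Double-and-add from P = (24, 1):
  bit 0 = 0: acc unchanged = O
  bit 1 = 1: acc = O + (16, 26) = (16, 26)
  bit 2 = 1: acc = (16, 26) + (2, 13) = (31, 5)
  bit 3 = 1: acc = (31, 5) + (26, 25) = (33, 3)
  bit 4 = 1: acc = (33, 3) + (34, 31) = (14, 11)

30P = (14, 11)


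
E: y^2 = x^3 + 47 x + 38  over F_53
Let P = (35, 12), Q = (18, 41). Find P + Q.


P != Q, so use the chord formula.
s = (y2 - y1) / (x2 - x1) = (29) / (36) mod 53 = 17
x3 = s^2 - x1 - x2 mod 53 = 17^2 - 35 - 18 = 24
y3 = s (x1 - x3) - y1 mod 53 = 17 * (35 - 24) - 12 = 16

P + Q = (24, 16)


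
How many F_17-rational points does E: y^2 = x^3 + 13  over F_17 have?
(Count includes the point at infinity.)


For each x in F_17, count y with y^2 = x^3 + 0 x + 13 mod 17:
  x = 0: RHS = 13, y in [8, 9]  -> 2 point(s)
  x = 2: RHS = 4, y in [2, 15]  -> 2 point(s)
  x = 4: RHS = 9, y in [3, 14]  -> 2 point(s)
  x = 5: RHS = 2, y in [6, 11]  -> 2 point(s)
  x = 6: RHS = 8, y in [5, 12]  -> 2 point(s)
  x = 7: RHS = 16, y in [4, 13]  -> 2 point(s)
  x = 8: RHS = 15, y in [7, 10]  -> 2 point(s)
  x = 11: RHS = 1, y in [1, 16]  -> 2 point(s)
  x = 13: RHS = 0, y in [0]  -> 1 point(s)
Affine points: 17. Add the point at infinity: total = 18.

#E(F_17) = 18


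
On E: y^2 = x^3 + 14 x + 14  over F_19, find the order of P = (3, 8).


Compute successive multiples of P until we hit O:
  1P = (3, 8)
  2P = (14, 3)
  3P = (11, 6)
  4P = (11, 13)
  5P = (14, 16)
  6P = (3, 11)
  7P = O

ord(P) = 7


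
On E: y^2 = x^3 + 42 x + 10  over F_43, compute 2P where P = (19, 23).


Doubling: s = (3 x1^2 + a) / (2 y1)
s = (3*19^2 + 42) / (2*23) mod 43 = 31
x3 = s^2 - 2 x1 mod 43 = 31^2 - 2*19 = 20
y3 = s (x1 - x3) - y1 mod 43 = 31 * (19 - 20) - 23 = 32

2P = (20, 32)


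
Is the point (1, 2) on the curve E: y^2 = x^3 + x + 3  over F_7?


Check whether y^2 = x^3 + 1 x + 3 (mod 7) for (x, y) = (1, 2).
LHS: y^2 = 2^2 mod 7 = 4
RHS: x^3 + 1 x + 3 = 1^3 + 1*1 + 3 mod 7 = 5
LHS != RHS

No, not on the curve


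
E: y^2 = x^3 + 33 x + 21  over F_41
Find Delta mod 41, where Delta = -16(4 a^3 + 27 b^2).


4 a^3 + 27 b^2 = 4*33^3 + 27*21^2 = 143748 + 11907 = 155655
Delta = -16 * (155655) = -2490480
Delta mod 41 = 24

Delta = 24 (mod 41)


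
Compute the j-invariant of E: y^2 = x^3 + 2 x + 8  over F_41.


Delta = -16(4 a^3 + 27 b^2) mod 41 = 7
-1728 * (4 a)^3 = -1728 * (4*2)^3 mod 41 = 3
j = 3 * 7^(-1) mod 41 = 18

j = 18 (mod 41)


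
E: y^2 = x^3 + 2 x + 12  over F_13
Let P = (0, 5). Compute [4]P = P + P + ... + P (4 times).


k = 4 = 100_2 (binary, LSB first: 001)
Double-and-add from P = (0, 5):
  bit 0 = 0: acc unchanged = O
  bit 1 = 0: acc unchanged = O
  bit 2 = 1: acc = O + (11, 0) = (11, 0)

4P = (11, 0)


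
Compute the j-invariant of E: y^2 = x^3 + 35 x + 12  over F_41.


Delta = -16(4 a^3 + 27 b^2) mod 41 = 37
-1728 * (4 a)^3 = -1728 * (4*35)^3 mod 41 = 1
j = 1 * 37^(-1) mod 41 = 10

j = 10 (mod 41)


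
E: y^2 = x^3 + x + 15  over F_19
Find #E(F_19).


For each x in F_19, count y with y^2 = x^3 + 1 x + 15 mod 19:
  x = 1: RHS = 17, y in [6, 13]  -> 2 point(s)
  x = 2: RHS = 6, y in [5, 14]  -> 2 point(s)
  x = 3: RHS = 7, y in [8, 11]  -> 2 point(s)
  x = 4: RHS = 7, y in [8, 11]  -> 2 point(s)
  x = 6: RHS = 9, y in [3, 16]  -> 2 point(s)
  x = 7: RHS = 4, y in [2, 17]  -> 2 point(s)
  x = 12: RHS = 7, y in [8, 11]  -> 2 point(s)
  x = 15: RHS = 4, y in [2, 17]  -> 2 point(s)
  x = 16: RHS = 4, y in [2, 17]  -> 2 point(s)
  x = 17: RHS = 5, y in [9, 10]  -> 2 point(s)
Affine points: 20. Add the point at infinity: total = 21.

#E(F_19) = 21


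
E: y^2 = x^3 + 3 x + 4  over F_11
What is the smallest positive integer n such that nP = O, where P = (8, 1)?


Compute successive multiples of P until we hit O:
  1P = (8, 1)
  2P = (0, 9)
  3P = (4, 6)
  4P = (4, 5)
  5P = (0, 2)
  6P = (8, 10)
  7P = O

ord(P) = 7


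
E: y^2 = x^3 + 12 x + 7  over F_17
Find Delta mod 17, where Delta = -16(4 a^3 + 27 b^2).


4 a^3 + 27 b^2 = 4*12^3 + 27*7^2 = 6912 + 1323 = 8235
Delta = -16 * (8235) = -131760
Delta mod 17 = 7

Delta = 7 (mod 17)


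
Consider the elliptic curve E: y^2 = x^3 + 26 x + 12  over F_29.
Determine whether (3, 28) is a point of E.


Check whether y^2 = x^3 + 26 x + 12 (mod 29) for (x, y) = (3, 28).
LHS: y^2 = 28^2 mod 29 = 1
RHS: x^3 + 26 x + 12 = 3^3 + 26*3 + 12 mod 29 = 1
LHS = RHS

Yes, on the curve


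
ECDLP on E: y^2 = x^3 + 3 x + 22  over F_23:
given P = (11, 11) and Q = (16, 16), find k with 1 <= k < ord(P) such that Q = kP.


Enumerate multiples of P until we hit Q = (16, 16):
  1P = (11, 11)
  2P = (5, 1)
  3P = (20, 20)
  4P = (16, 7)
  5P = (4, 11)
  6P = (8, 12)
  7P = (22, 8)
  8P = (3, 14)
  9P = (21, 10)
  10P = (17, 8)
  11P = (1, 7)
  12P = (13, 2)
  13P = (2, 6)
  14P = (14, 18)
  15P = (6, 16)
  16P = (7, 8)
  17P = (7, 15)
  18P = (6, 7)
  19P = (14, 5)
  20P = (2, 17)
  21P = (13, 21)
  22P = (1, 16)
  23P = (17, 15)
  24P = (21, 13)
  25P = (3, 9)
  26P = (22, 15)
  27P = (8, 11)
  28P = (4, 12)
  29P = (16, 16)
Match found at i = 29.

k = 29


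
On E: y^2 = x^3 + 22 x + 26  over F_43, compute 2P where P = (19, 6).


Doubling: s = (3 x1^2 + a) / (2 y1)
s = (3*19^2 + 22) / (2*6) mod 43 = 24
x3 = s^2 - 2 x1 mod 43 = 24^2 - 2*19 = 22
y3 = s (x1 - x3) - y1 mod 43 = 24 * (19 - 22) - 6 = 8

2P = (22, 8)


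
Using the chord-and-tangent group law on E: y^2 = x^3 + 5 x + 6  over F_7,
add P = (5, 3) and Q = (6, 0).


P != Q, so use the chord formula.
s = (y2 - y1) / (x2 - x1) = (4) / (1) mod 7 = 4
x3 = s^2 - x1 - x2 mod 7 = 4^2 - 5 - 6 = 5
y3 = s (x1 - x3) - y1 mod 7 = 4 * (5 - 5) - 3 = 4

P + Q = (5, 4)


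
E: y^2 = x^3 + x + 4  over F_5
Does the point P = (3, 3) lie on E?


Check whether y^2 = x^3 + 1 x + 4 (mod 5) for (x, y) = (3, 3).
LHS: y^2 = 3^2 mod 5 = 4
RHS: x^3 + 1 x + 4 = 3^3 + 1*3 + 4 mod 5 = 4
LHS = RHS

Yes, on the curve


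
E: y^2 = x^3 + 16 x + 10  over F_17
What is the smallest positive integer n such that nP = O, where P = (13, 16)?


Compute successive multiples of P until we hit O:
  1P = (13, 16)
  2P = (12, 3)
  3P = (8, 15)
  4P = (11, 15)
  5P = (6, 13)
  6P = (2, 13)
  7P = (15, 2)
  8P = (4, 6)
  ... (continuing to 20P)
  20P = O

ord(P) = 20


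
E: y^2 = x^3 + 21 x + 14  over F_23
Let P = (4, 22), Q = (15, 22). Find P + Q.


P != Q, so use the chord formula.
s = (y2 - y1) / (x2 - x1) = (0) / (11) mod 23 = 0
x3 = s^2 - x1 - x2 mod 23 = 0^2 - 4 - 15 = 4
y3 = s (x1 - x3) - y1 mod 23 = 0 * (4 - 4) - 22 = 1

P + Q = (4, 1)


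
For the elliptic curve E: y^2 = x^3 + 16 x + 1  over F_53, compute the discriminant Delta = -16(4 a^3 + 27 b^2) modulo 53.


4 a^3 + 27 b^2 = 4*16^3 + 27*1^2 = 16384 + 27 = 16411
Delta = -16 * (16411) = -262576
Delta mod 53 = 39

Delta = 39 (mod 53)


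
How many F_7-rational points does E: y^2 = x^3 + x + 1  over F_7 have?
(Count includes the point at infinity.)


For each x in F_7, count y with y^2 = x^3 + 1 x + 1 mod 7:
  x = 0: RHS = 1, y in [1, 6]  -> 2 point(s)
  x = 2: RHS = 4, y in [2, 5]  -> 2 point(s)
Affine points: 4. Add the point at infinity: total = 5.

#E(F_7) = 5


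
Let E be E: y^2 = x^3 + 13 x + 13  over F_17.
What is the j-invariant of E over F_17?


Delta = -16(4 a^3 + 27 b^2) mod 17 = 6
-1728 * (4 a)^3 = -1728 * (4*13)^3 mod 17 = 6
j = 6 * 6^(-1) mod 17 = 1

j = 1 (mod 17)


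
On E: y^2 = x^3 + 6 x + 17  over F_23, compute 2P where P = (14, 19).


Doubling: s = (3 x1^2 + a) / (2 y1)
s = (3*14^2 + 6) / (2*19) mod 23 = 12
x3 = s^2 - 2 x1 mod 23 = 12^2 - 2*14 = 1
y3 = s (x1 - x3) - y1 mod 23 = 12 * (14 - 1) - 19 = 22

2P = (1, 22)


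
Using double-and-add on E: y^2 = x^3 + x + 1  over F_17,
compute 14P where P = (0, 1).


k = 14 = 1110_2 (binary, LSB first: 0111)
Double-and-add from P = (0, 1):
  bit 0 = 0: acc unchanged = O
  bit 1 = 1: acc = O + (13, 1) = (13, 1)
  bit 2 = 1: acc = (13, 1) + (9, 12) = (10, 12)
  bit 3 = 1: acc = (10, 12) + (15, 12) = (9, 5)

14P = (9, 5)


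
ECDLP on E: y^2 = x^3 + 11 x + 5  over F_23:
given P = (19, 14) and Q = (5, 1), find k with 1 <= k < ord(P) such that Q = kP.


Enumerate multiples of P until we hit Q = (5, 1):
  1P = (19, 14)
  2P = (12, 18)
  3P = (5, 1)
Match found at i = 3.

k = 3


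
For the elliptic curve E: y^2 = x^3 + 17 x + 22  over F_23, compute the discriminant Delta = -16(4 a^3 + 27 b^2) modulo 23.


4 a^3 + 27 b^2 = 4*17^3 + 27*22^2 = 19652 + 13068 = 32720
Delta = -16 * (32720) = -523520
Delta mod 23 = 6

Delta = 6 (mod 23)


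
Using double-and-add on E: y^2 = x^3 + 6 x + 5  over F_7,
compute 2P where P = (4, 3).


k = 2 = 10_2 (binary, LSB first: 01)
Double-and-add from P = (4, 3):
  bit 0 = 0: acc unchanged = O
  bit 1 = 1: acc = O + (3, 6) = (3, 6)

2P = (3, 6)


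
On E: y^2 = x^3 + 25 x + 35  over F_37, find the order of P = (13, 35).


Compute successive multiples of P until we hit O:
  1P = (13, 35)
  2P = (14, 24)
  3P = (20, 5)
  4P = (5, 10)
  5P = (12, 19)
  6P = (9, 29)
  7P = (8, 28)
  8P = (15, 14)
  ... (continuing to 35P)
  35P = O

ord(P) = 35


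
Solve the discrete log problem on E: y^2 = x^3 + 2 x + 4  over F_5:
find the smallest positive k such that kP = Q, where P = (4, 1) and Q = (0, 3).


Enumerate multiples of P until we hit Q = (0, 3):
  1P = (4, 1)
  2P = (2, 4)
  3P = (0, 3)
Match found at i = 3.

k = 3


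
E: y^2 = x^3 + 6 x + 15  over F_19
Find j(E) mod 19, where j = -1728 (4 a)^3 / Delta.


Delta = -16(4 a^3 + 27 b^2) mod 19 = 12
-1728 * (4 a)^3 = -1728 * (4*6)^3 mod 19 = 11
j = 11 * 12^(-1) mod 19 = 12

j = 12 (mod 19)


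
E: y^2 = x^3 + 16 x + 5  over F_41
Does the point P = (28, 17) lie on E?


Check whether y^2 = x^3 + 16 x + 5 (mod 41) for (x, y) = (28, 17).
LHS: y^2 = 17^2 mod 41 = 2
RHS: x^3 + 16 x + 5 = 28^3 + 16*28 + 5 mod 41 = 19
LHS != RHS

No, not on the curve


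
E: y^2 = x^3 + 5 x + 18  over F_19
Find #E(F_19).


For each x in F_19, count y with y^2 = x^3 + 5 x + 18 mod 19:
  x = 1: RHS = 5, y in [9, 10]  -> 2 point(s)
  x = 2: RHS = 17, y in [6, 13]  -> 2 point(s)
  x = 4: RHS = 7, y in [8, 11]  -> 2 point(s)
  x = 5: RHS = 16, y in [4, 15]  -> 2 point(s)
  x = 6: RHS = 17, y in [6, 13]  -> 2 point(s)
  x = 7: RHS = 16, y in [4, 15]  -> 2 point(s)
  x = 8: RHS = 0, y in [0]  -> 1 point(s)
  x = 10: RHS = 4, y in [2, 17]  -> 2 point(s)
  x = 11: RHS = 17, y in [6, 13]  -> 2 point(s)
  x = 12: RHS = 1, y in [1, 18]  -> 2 point(s)
  x = 13: RHS = 0, y in [0]  -> 1 point(s)
  x = 14: RHS = 1, y in [1, 18]  -> 2 point(s)
  x = 17: RHS = 0, y in [0]  -> 1 point(s)
Affine points: 23. Add the point at infinity: total = 24.

#E(F_19) = 24


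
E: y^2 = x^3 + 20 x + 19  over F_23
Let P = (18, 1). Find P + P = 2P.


Doubling: s = (3 x1^2 + a) / (2 y1)
s = (3*18^2 + 20) / (2*1) mod 23 = 13
x3 = s^2 - 2 x1 mod 23 = 13^2 - 2*18 = 18
y3 = s (x1 - x3) - y1 mod 23 = 13 * (18 - 18) - 1 = 22

2P = (18, 22)


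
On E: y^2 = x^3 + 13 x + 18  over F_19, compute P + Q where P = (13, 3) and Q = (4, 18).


P != Q, so use the chord formula.
s = (y2 - y1) / (x2 - x1) = (15) / (10) mod 19 = 11
x3 = s^2 - x1 - x2 mod 19 = 11^2 - 13 - 4 = 9
y3 = s (x1 - x3) - y1 mod 19 = 11 * (13 - 9) - 3 = 3

P + Q = (9, 3)


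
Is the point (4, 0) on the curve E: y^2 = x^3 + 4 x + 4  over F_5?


Check whether y^2 = x^3 + 4 x + 4 (mod 5) for (x, y) = (4, 0).
LHS: y^2 = 0^2 mod 5 = 0
RHS: x^3 + 4 x + 4 = 4^3 + 4*4 + 4 mod 5 = 4
LHS != RHS

No, not on the curve


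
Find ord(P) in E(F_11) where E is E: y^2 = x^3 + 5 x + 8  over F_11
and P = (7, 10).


Compute successive multiples of P until we hit O:
  1P = (7, 10)
  2P = (9, 10)
  3P = (6, 1)
  4P = (2, 2)
  5P = (5, 2)
  6P = (4, 2)
  7P = (1, 6)
  8P = (1, 5)
  ... (continuing to 15P)
  15P = O

ord(P) = 15


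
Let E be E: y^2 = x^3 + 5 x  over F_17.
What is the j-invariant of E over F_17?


Delta = -16(4 a^3 + 27 b^2) mod 17 = 7
-1728 * (4 a)^3 = -1728 * (4*5)^3 mod 17 = 9
j = 9 * 7^(-1) mod 17 = 11

j = 11 (mod 17)


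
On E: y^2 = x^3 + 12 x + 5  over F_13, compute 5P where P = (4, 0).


k = 5 = 101_2 (binary, LSB first: 101)
Double-and-add from P = (4, 0):
  bit 0 = 1: acc = O + (4, 0) = (4, 0)
  bit 1 = 0: acc unchanged = (4, 0)
  bit 2 = 1: acc = (4, 0) + O = (4, 0)

5P = (4, 0)


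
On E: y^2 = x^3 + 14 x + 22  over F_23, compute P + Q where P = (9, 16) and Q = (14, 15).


P != Q, so use the chord formula.
s = (y2 - y1) / (x2 - x1) = (22) / (5) mod 23 = 9
x3 = s^2 - x1 - x2 mod 23 = 9^2 - 9 - 14 = 12
y3 = s (x1 - x3) - y1 mod 23 = 9 * (9 - 12) - 16 = 3

P + Q = (12, 3)


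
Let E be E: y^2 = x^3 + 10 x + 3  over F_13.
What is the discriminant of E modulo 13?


4 a^3 + 27 b^2 = 4*10^3 + 27*3^2 = 4000 + 243 = 4243
Delta = -16 * (4243) = -67888
Delta mod 13 = 11

Delta = 11 (mod 13)


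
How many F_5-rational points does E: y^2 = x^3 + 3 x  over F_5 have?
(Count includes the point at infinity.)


For each x in F_5, count y with y^2 = x^3 + 3 x + 0 mod 5:
  x = 0: RHS = 0, y in [0]  -> 1 point(s)
  x = 1: RHS = 4, y in [2, 3]  -> 2 point(s)
  x = 2: RHS = 4, y in [2, 3]  -> 2 point(s)
  x = 3: RHS = 1, y in [1, 4]  -> 2 point(s)
  x = 4: RHS = 1, y in [1, 4]  -> 2 point(s)
Affine points: 9. Add the point at infinity: total = 10.

#E(F_5) = 10


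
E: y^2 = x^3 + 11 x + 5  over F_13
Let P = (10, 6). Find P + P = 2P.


Doubling: s = (3 x1^2 + a) / (2 y1)
s = (3*10^2 + 11) / (2*6) mod 13 = 1
x3 = s^2 - 2 x1 mod 13 = 1^2 - 2*10 = 7
y3 = s (x1 - x3) - y1 mod 13 = 1 * (10 - 7) - 6 = 10

2P = (7, 10)


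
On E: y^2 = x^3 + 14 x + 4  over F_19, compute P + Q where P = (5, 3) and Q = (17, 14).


P != Q, so use the chord formula.
s = (y2 - y1) / (x2 - x1) = (11) / (12) mod 19 = 12
x3 = s^2 - x1 - x2 mod 19 = 12^2 - 5 - 17 = 8
y3 = s (x1 - x3) - y1 mod 19 = 12 * (5 - 8) - 3 = 18

P + Q = (8, 18)


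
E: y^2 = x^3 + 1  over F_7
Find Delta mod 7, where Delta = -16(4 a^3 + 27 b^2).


4 a^3 + 27 b^2 = 4*0^3 + 27*1^2 = 0 + 27 = 27
Delta = -16 * (27) = -432
Delta mod 7 = 2

Delta = 2 (mod 7)


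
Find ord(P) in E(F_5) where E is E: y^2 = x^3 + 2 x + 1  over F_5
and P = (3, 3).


Compute successive multiples of P until we hit O:
  1P = (3, 3)
  2P = (0, 4)
  3P = (1, 3)
  4P = (1, 2)
  5P = (0, 1)
  6P = (3, 2)
  7P = O

ord(P) = 7


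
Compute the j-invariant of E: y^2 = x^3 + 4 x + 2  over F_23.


Delta = -16(4 a^3 + 27 b^2) mod 23 = 18
-1728 * (4 a)^3 = -1728 * (4*4)^3 mod 23 = 17
j = 17 * 18^(-1) mod 23 = 15

j = 15 (mod 23)


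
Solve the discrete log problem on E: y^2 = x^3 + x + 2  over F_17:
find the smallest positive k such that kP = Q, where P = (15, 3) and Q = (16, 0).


Enumerate multiples of P until we hit Q = (16, 0):
  1P = (15, 3)
  2P = (12, 12)
  3P = (16, 0)
Match found at i = 3.

k = 3


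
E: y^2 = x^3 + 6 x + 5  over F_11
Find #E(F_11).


For each x in F_11, count y with y^2 = x^3 + 6 x + 5 mod 11:
  x = 0: RHS = 5, y in [4, 7]  -> 2 point(s)
  x = 1: RHS = 1, y in [1, 10]  -> 2 point(s)
  x = 2: RHS = 3, y in [5, 6]  -> 2 point(s)
  x = 4: RHS = 5, y in [4, 7]  -> 2 point(s)
  x = 6: RHS = 4, y in [2, 9]  -> 2 point(s)
  x = 7: RHS = 5, y in [4, 7]  -> 2 point(s)
  x = 8: RHS = 4, y in [2, 9]  -> 2 point(s)
  x = 10: RHS = 9, y in [3, 8]  -> 2 point(s)
Affine points: 16. Add the point at infinity: total = 17.

#E(F_11) = 17
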